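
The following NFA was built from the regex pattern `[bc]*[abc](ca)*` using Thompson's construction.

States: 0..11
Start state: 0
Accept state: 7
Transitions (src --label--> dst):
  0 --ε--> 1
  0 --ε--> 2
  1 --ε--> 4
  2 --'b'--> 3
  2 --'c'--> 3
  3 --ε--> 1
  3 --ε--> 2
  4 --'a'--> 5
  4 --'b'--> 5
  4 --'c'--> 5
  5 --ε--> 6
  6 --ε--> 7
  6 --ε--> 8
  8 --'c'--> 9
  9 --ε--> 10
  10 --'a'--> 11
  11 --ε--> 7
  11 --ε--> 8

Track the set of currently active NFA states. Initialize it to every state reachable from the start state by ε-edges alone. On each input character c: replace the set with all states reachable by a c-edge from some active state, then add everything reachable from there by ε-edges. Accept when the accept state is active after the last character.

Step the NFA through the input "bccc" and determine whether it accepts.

Answer: ACCEPT

Trace:
start: ε-closure({0}) = {0,1,2,4}
'b' @ 1: {1,2,3,4,5,6,7,8}  (accept∈set)
'c' @ 2: {1,2,3,4,5,6,7,8,9,10}  (accept∈set)
'c' @ 3: {1,2,3,4,5,6,7,8,9,10}  (accept∈set)
'c' @ 4: {1,2,3,4,5,6,7,8,9,10}  (accept∈set)
end set {1,2,3,4,5,6,7,8,9,10} — state 7 in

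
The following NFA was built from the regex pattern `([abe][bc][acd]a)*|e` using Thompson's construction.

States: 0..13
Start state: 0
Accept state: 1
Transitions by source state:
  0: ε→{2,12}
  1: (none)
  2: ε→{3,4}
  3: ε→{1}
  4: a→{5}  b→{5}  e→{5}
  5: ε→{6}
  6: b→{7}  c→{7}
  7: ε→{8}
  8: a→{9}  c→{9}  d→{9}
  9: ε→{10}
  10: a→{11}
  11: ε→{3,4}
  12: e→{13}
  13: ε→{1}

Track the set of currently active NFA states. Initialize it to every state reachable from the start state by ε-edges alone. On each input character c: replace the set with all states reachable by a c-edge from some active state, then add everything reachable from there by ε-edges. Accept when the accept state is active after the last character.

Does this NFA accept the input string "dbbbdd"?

S₀ = ε-closure({0}) = {0,1,2,3,4,12}
'd' @ 1: {}  — state set empty
rest 'bbbdd' ignored (set empty)
end set {} — state 1 not in

Answer: REJECT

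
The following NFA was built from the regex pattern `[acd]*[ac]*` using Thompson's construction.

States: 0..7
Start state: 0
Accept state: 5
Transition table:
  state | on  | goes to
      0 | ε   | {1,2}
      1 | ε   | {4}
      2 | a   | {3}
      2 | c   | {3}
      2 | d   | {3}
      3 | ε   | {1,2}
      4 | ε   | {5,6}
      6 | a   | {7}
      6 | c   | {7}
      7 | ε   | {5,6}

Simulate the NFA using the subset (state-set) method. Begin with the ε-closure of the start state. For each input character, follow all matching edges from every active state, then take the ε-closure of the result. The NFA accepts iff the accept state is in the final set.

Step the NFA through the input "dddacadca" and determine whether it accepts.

start: ε-closure({0}) = {0,1,2,4,5,6}
'd' @ 1: {1,2,3,4,5,6}  [accepting]
'd' @ 2: {1,2,3,4,5,6}  [accepting]
'd' @ 3: {1,2,3,4,5,6}  [accepting]
'a' @ 4: {1,2,3,4,5,6,7}  [accepting]
'c' @ 5: {1,2,3,4,5,6,7}  [accepting]
'a' @ 6: {1,2,3,4,5,6,7}  [accepting]
'd' @ 7: {1,2,3,4,5,6}  [accepting]
'c' @ 8: {1,2,3,4,5,6,7}  [accepting]
'a' @ 9: {1,2,3,4,5,6,7}  [accepting]
final: {1,2,3,4,5,6,7}; accept 5 in set

Answer: ACCEPT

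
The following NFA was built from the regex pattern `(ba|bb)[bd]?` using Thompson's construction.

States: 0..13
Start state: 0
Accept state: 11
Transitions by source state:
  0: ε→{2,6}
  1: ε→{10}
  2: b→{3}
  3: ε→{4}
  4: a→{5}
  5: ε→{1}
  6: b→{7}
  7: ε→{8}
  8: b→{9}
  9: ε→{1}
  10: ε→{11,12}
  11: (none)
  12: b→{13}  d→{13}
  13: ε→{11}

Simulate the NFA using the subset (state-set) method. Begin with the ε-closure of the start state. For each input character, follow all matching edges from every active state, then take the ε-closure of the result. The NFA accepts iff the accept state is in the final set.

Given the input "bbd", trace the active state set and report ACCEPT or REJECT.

Answer: ACCEPT

Trace:
initial (ε-close {0}): {0,2,6}
'b' @ 1: {3,4,7,8}
'b' @ 2: {1,9,10,11,12}  ✓accept
'd' @ 3: {11,13}  ✓accept
final: {11,13}; accept 11 in set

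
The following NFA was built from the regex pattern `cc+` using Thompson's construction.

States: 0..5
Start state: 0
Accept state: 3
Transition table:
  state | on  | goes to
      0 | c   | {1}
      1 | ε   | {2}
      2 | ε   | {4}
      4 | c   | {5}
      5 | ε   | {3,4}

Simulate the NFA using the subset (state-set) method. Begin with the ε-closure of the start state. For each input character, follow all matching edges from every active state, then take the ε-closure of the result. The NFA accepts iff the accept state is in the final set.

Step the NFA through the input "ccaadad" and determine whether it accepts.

Answer: REJECT

Steps:
S₀ = ε-closure({0}) = {0}
'c' @ 1: {1,2,4}
'c' @ 2: {3,4,5}  ✓accept
'a' @ 3: {}  — dead — no transitions
rest 'adad' ignored (set empty)
final: {}; accept 3 not in set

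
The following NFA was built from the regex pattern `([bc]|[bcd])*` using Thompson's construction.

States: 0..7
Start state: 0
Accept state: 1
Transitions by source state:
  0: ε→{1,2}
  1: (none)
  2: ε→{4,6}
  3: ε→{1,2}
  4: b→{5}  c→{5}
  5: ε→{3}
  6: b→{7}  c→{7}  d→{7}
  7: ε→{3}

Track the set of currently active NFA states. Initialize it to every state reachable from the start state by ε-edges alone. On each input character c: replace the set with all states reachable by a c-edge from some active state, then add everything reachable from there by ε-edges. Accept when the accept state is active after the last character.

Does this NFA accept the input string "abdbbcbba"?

Answer: REJECT

Trace:
S₀ = ε-closure({0}) = {0,1,2,4,6}
'a' @ 1: {}  — dead — no transitions
rest 'bdbbcbba' ignored (set empty)
after full input: {}  (accept=1 not in)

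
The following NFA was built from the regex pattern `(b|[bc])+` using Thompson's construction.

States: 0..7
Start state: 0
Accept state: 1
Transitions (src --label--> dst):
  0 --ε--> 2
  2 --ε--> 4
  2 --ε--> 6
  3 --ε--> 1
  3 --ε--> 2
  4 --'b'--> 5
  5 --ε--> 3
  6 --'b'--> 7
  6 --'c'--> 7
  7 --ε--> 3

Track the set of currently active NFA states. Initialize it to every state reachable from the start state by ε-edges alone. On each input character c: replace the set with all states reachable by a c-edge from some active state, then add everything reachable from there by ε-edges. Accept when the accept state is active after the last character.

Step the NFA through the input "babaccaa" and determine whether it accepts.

S₀ = ε-closure({0}) = {0,2,4,6}
'b' @ 1: {1,2,3,4,5,6,7}  (accept∈set)
'a' @ 2: {}  — no active states
rest 'baccaa' ignored (set empty)
final: {}; accept 1 not in set

Answer: REJECT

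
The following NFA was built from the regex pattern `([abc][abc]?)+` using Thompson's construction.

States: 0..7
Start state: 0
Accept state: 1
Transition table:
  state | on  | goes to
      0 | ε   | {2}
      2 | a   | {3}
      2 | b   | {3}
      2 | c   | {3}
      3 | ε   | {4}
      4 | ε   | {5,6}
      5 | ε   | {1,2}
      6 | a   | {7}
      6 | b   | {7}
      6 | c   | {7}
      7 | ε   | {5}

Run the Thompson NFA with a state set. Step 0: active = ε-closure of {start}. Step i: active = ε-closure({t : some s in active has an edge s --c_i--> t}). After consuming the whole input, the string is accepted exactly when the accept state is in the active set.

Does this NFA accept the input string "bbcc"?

Answer: ACCEPT

Trace:
initial (ε-close {0}): {0,2}
'b' @ 1: {1,2,3,4,5,6}  [accepting]
'b' @ 2: {1,2,3,4,5,6,7}  [accepting]
'c' @ 3: {1,2,3,4,5,6,7}  [accepting]
'c' @ 4: {1,2,3,4,5,6,7}  [accepting]
end set {1,2,3,4,5,6,7} — state 1 in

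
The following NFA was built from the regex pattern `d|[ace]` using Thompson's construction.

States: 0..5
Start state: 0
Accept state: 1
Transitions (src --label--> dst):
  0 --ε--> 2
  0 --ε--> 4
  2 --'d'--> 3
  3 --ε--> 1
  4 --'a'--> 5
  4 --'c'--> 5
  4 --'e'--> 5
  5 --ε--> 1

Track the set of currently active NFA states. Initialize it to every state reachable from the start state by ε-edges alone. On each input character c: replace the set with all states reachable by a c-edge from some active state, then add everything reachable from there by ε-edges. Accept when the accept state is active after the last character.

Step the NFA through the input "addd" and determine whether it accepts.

Answer: REJECT

Derivation:
initial (ε-close {0}): {0,2,4}
'a' @ 1: {1,5}  (accept∈set)
'd' @ 2: {}  — dead — no transitions
rest 'dd' ignored (set empty)
after full input: {}  (accept=1 not in)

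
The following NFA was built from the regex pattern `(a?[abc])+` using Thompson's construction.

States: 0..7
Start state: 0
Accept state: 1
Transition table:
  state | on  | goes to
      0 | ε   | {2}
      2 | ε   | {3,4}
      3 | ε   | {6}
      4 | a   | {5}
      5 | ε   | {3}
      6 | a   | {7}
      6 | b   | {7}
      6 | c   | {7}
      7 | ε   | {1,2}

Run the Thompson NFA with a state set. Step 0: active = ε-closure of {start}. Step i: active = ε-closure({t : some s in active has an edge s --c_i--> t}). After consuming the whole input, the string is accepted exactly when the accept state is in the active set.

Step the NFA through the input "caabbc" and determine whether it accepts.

Answer: ACCEPT

Trace:
S₀ = ε-closure({0}) = {0,2,3,4,6}
'c' @ 1: {1,2,3,4,6,7}  (accept∈set)
'a' @ 2: {1,2,3,4,5,6,7}  (accept∈set)
'a' @ 3: {1,2,3,4,5,6,7}  (accept∈set)
'b' @ 4: {1,2,3,4,6,7}  (accept∈set)
'b' @ 5: {1,2,3,4,6,7}  (accept∈set)
'c' @ 6: {1,2,3,4,6,7}  (accept∈set)
end set {1,2,3,4,6,7} — state 1 in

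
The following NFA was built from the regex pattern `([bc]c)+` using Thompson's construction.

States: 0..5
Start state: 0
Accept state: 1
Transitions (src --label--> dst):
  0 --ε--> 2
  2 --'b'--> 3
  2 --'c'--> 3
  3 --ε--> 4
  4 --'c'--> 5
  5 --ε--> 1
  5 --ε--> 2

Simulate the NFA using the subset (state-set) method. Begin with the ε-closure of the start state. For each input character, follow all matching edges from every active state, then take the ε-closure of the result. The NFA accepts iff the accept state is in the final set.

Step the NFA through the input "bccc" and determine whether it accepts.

Answer: ACCEPT

Derivation:
start: ε-closure({0}) = {0,2}
'b' @ 1: {3,4}
'c' @ 2: {1,2,5}  (accept∈set)
'c' @ 3: {3,4}
'c' @ 4: {1,2,5}  (accept∈set)
after full input: {1,2,5}  (accept=1 in)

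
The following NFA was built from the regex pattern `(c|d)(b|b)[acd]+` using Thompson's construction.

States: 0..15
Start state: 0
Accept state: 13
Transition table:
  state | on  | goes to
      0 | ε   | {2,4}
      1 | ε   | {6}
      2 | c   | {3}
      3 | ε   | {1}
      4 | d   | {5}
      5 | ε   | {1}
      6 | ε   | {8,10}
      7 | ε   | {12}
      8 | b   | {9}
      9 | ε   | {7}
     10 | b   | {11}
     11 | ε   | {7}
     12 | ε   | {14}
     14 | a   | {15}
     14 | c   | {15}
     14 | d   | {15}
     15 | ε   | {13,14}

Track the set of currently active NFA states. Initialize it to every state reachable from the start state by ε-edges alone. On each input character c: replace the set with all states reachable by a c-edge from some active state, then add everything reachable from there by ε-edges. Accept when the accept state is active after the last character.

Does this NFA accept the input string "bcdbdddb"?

start: ε-closure({0}) = {0,2,4}
'b' @ 1: {}  — dead — no transitions
rest 'cdbdddb' ignored (set empty)
after full input: {}  (accept=13 not in)

Answer: REJECT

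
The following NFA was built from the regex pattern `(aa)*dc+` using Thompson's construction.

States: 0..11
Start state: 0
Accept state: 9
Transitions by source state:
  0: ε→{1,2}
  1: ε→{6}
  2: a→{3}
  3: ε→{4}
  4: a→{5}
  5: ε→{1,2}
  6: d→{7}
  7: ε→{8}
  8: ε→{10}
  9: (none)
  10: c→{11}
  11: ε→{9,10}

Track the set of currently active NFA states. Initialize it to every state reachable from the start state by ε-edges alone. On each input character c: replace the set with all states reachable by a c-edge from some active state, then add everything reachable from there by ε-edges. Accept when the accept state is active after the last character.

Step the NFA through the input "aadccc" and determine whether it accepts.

initial (ε-close {0}): {0,1,2,6}
'a' @ 1: {3,4}
'a' @ 2: {1,2,5,6}
'd' @ 3: {7,8,10}
'c' @ 4: {9,10,11}  (accept∈set)
'c' @ 5: {9,10,11}  (accept∈set)
'c' @ 6: {9,10,11}  (accept∈set)
end set {9,10,11} — state 9 in

Answer: ACCEPT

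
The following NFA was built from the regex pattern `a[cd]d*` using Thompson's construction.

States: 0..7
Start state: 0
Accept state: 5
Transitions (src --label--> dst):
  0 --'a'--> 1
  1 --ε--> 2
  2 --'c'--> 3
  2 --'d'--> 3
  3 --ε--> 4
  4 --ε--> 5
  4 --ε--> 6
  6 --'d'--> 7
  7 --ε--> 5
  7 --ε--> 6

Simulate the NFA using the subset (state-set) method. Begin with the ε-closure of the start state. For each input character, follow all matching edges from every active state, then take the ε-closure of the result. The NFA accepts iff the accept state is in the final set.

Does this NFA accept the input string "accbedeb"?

Answer: REJECT

Steps:
start: ε-closure({0}) = {0}
'a' @ 1: {1,2}
'c' @ 2: {3,4,5,6}  (accept∈set)
'c' @ 3: {}  — no active states
rest 'bedeb' ignored (set empty)
final: {}; accept 5 not in set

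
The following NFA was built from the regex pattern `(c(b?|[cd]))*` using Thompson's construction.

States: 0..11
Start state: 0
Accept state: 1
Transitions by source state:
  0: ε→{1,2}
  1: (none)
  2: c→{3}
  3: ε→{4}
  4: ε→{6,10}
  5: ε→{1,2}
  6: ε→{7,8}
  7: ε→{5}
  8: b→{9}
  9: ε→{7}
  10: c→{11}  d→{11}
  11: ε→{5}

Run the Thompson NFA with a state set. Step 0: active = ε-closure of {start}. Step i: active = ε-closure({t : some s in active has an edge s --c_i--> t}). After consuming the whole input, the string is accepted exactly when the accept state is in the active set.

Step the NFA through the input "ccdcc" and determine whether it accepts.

initial (ε-close {0}): {0,1,2}
'c' @ 1: {1,2,3,4,5,6,7,8,10}  (accept∈set)
'c' @ 2: {1,2,3,4,5,6,7,8,10,11}  (accept∈set)
'd' @ 3: {1,2,5,11}  (accept∈set)
'c' @ 4: {1,2,3,4,5,6,7,8,10}  (accept∈set)
'c' @ 5: {1,2,3,4,5,6,7,8,10,11}  (accept∈set)
after full input: {1,2,3,4,5,6,7,8,10,11}  (accept=1 in)

Answer: ACCEPT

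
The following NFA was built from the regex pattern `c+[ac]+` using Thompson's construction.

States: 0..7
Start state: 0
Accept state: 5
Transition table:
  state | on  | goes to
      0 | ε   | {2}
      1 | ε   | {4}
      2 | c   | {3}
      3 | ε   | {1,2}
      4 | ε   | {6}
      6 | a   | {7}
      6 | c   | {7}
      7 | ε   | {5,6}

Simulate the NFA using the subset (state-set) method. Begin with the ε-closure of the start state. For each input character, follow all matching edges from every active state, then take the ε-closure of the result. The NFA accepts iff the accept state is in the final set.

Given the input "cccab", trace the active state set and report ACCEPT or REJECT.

S₀ = ε-closure({0}) = {0,2}
'c' @ 1: {1,2,3,4,6}
'c' @ 2: {1,2,3,4,5,6,7}  (accept∈set)
'c' @ 3: {1,2,3,4,5,6,7}  (accept∈set)
'a' @ 4: {5,6,7}  (accept∈set)
'b' @ 5: {}  — dead — no transitions
end set {} — state 5 not in

Answer: REJECT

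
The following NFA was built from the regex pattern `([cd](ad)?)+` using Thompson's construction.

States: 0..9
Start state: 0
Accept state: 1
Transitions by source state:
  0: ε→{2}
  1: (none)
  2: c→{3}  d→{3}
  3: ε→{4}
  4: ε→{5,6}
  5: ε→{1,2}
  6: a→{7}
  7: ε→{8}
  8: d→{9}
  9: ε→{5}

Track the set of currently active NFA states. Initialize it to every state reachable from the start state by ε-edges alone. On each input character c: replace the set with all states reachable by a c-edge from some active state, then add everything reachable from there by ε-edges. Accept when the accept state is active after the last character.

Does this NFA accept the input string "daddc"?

S₀ = ε-closure({0}) = {0,2}
'd' @ 1: {1,2,3,4,5,6}  (accept∈set)
'a' @ 2: {7,8}
'd' @ 3: {1,2,5,9}  (accept∈set)
'd' @ 4: {1,2,3,4,5,6}  (accept∈set)
'c' @ 5: {1,2,3,4,5,6}  (accept∈set)
end set {1,2,3,4,5,6} — state 1 in

Answer: ACCEPT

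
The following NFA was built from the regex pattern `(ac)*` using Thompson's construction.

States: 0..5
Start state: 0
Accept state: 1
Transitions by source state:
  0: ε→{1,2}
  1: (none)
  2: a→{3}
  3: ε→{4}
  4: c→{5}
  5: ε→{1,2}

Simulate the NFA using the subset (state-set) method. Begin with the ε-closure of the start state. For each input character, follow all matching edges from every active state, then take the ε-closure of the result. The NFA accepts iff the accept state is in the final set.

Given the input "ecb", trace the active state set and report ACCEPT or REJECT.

initial (ε-close {0}): {0,1,2}
'e' @ 1: {}  — state set empty
rest 'cb' ignored (set empty)
after full input: {}  (accept=1 not in)

Answer: REJECT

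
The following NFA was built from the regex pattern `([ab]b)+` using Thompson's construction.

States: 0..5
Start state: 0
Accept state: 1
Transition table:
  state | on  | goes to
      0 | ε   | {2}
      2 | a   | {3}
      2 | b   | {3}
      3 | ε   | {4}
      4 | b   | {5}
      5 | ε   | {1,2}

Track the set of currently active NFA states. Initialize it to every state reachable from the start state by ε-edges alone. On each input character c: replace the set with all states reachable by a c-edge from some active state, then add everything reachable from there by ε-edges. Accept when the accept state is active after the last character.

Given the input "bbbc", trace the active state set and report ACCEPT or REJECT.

initial (ε-close {0}): {0,2}
'b' @ 1: {3,4}
'b' @ 2: {1,2,5}  (accept∈set)
'b' @ 3: {3,4}
'c' @ 4: {}  — dead — no transitions
final: {}; accept 1 not in set

Answer: REJECT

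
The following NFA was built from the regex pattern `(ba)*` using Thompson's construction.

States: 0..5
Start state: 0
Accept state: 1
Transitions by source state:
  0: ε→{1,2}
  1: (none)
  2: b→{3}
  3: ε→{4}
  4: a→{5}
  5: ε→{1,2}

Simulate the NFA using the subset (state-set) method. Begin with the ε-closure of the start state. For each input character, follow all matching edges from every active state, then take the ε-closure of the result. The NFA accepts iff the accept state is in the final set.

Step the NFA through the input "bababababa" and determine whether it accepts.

initial (ε-close {0}): {0,1,2}
'b' @ 1: {3,4}
'a' @ 2: {1,2,5}  (accept∈set)
'b' @ 3: {3,4}
'a' @ 4: {1,2,5}  (accept∈set)
'b' @ 5: {3,4}
'a' @ 6: {1,2,5}  (accept∈set)
'b' @ 7: {3,4}
'a' @ 8: {1,2,5}  (accept∈set)
'b' @ 9: {3,4}
'a' @ 10: {1,2,5}  (accept∈set)
final: {1,2,5}; accept 1 in set

Answer: ACCEPT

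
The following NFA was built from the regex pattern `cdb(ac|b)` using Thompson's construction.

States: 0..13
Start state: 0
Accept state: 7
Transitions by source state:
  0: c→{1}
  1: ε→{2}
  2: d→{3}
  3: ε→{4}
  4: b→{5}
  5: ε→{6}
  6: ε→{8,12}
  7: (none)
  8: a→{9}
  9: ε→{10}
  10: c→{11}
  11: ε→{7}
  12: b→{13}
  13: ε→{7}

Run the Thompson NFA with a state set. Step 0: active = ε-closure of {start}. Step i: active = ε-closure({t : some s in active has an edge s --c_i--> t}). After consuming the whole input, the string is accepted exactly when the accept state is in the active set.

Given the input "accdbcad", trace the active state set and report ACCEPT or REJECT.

start: ε-closure({0}) = {0}
'a' @ 1: {}  — dead — no transitions
rest 'ccdbcad' ignored (set empty)
final: {}; accept 7 not in set

Answer: REJECT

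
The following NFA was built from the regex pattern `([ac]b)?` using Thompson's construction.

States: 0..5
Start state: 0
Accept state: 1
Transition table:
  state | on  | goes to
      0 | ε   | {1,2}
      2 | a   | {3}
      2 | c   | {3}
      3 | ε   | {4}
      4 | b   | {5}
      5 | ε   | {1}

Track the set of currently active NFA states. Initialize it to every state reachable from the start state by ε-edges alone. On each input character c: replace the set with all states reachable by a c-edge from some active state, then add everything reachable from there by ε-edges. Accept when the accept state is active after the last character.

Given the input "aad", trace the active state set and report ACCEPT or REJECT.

S₀ = ε-closure({0}) = {0,1,2}
'a' @ 1: {3,4}
'a' @ 2: {}  — no active states
rest 'd' ignored (set empty)
end set {} — state 1 not in

Answer: REJECT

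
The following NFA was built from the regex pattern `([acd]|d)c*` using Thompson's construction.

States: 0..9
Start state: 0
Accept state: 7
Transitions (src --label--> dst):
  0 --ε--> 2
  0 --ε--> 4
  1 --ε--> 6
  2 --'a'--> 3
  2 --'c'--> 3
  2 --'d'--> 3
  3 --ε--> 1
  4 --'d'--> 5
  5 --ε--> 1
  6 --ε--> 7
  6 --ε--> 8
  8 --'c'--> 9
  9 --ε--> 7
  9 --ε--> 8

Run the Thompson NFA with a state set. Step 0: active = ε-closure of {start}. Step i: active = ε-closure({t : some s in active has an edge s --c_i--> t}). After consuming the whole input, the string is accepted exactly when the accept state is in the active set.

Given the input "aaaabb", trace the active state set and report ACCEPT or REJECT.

start: ε-closure({0}) = {0,2,4}
'a' @ 1: {1,3,6,7,8}  (accept∈set)
'a' @ 2: {}  — no active states
rest 'aabb' ignored (set empty)
end set {} — state 7 not in

Answer: REJECT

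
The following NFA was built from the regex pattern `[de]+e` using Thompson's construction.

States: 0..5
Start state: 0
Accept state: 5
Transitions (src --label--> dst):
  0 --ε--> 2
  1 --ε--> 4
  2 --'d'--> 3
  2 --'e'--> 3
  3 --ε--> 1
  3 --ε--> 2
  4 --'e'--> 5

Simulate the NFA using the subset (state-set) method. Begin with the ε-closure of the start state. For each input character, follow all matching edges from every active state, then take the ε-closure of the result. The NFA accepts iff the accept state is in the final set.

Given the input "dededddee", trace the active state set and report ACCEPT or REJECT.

S₀ = ε-closure({0}) = {0,2}
'd' @ 1: {1,2,3,4}
'e' @ 2: {1,2,3,4,5}  ✓accept
'd' @ 3: {1,2,3,4}
'e' @ 4: {1,2,3,4,5}  ✓accept
'd' @ 5: {1,2,3,4}
'd' @ 6: {1,2,3,4}
'd' @ 7: {1,2,3,4}
'e' @ 8: {1,2,3,4,5}  ✓accept
'e' @ 9: {1,2,3,4,5}  ✓accept
final: {1,2,3,4,5}; accept 5 in set

Answer: ACCEPT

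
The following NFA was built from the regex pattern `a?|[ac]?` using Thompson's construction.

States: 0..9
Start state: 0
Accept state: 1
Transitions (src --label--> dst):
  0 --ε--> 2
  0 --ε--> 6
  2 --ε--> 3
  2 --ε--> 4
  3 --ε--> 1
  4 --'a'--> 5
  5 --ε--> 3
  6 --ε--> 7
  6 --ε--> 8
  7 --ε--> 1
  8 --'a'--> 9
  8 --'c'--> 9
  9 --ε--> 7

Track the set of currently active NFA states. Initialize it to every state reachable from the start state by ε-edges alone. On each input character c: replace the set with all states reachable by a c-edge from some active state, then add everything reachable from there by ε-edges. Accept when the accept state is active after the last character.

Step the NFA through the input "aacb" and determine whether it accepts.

Answer: REJECT

Steps:
start: ε-closure({0}) = {0,1,2,3,4,6,7,8}
'a' @ 1: {1,3,5,7,9}  ✓accept
'a' @ 2: {}  — dead — no transitions
rest 'cb' ignored (set empty)
final: {}; accept 1 not in set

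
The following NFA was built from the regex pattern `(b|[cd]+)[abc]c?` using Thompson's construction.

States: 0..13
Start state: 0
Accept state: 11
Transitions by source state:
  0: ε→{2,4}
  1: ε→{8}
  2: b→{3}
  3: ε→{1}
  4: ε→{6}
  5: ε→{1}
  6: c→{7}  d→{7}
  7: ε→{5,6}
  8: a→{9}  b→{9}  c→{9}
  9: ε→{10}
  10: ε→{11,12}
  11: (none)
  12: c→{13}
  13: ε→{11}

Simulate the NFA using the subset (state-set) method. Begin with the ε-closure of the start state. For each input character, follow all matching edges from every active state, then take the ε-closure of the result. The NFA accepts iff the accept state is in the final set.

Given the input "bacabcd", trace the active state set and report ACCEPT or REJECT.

initial (ε-close {0}): {0,2,4,6}
'b' @ 1: {1,3,8}
'a' @ 2: {9,10,11,12}  (accept∈set)
'c' @ 3: {11,13}  (accept∈set)
'a' @ 4: {}  — dead — no transitions
rest 'bcd' ignored (set empty)
after full input: {}  (accept=11 not in)

Answer: REJECT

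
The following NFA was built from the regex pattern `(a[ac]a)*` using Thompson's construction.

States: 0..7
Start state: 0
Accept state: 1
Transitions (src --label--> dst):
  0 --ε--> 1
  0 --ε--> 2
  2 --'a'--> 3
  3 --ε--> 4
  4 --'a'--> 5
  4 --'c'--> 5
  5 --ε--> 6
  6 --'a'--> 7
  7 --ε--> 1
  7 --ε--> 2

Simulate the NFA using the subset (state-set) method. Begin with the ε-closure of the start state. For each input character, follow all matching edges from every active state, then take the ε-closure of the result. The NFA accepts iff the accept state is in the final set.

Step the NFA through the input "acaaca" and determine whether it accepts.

Answer: ACCEPT

Trace:
initial (ε-close {0}): {0,1,2}
'a' @ 1: {3,4}
'c' @ 2: {5,6}
'a' @ 3: {1,2,7}  (accept∈set)
'a' @ 4: {3,4}
'c' @ 5: {5,6}
'a' @ 6: {1,2,7}  (accept∈set)
end set {1,2,7} — state 1 in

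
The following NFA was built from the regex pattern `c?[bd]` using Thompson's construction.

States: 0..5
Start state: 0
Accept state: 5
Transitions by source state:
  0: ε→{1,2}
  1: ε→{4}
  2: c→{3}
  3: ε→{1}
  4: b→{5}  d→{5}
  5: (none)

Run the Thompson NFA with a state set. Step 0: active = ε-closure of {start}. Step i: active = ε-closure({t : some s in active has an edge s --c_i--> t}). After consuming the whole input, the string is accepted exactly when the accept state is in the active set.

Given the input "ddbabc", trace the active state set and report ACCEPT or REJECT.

Answer: REJECT

Trace:
initial (ε-close {0}): {0,1,2,4}
'd' @ 1: {5}  ✓accept
'd' @ 2: {}  — state set empty
rest 'babc' ignored (set empty)
after full input: {}  (accept=5 not in)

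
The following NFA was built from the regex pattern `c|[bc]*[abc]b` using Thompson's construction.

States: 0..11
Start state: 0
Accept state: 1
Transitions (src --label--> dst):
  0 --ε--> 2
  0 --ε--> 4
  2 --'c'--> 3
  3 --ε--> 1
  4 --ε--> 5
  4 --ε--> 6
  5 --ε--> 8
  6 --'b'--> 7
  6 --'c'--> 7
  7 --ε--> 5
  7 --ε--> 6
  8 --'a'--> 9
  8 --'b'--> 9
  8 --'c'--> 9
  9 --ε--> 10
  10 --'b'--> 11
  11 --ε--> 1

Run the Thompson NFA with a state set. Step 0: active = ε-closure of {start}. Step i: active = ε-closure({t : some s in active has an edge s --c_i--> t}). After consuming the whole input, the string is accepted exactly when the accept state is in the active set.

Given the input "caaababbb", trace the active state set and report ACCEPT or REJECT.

Answer: REJECT

Steps:
S₀ = ε-closure({0}) = {0,2,4,5,6,8}
'c' @ 1: {1,3,5,6,7,8,9,10}  (accept∈set)
'a' @ 2: {9,10}
'a' @ 3: {}  — no active states
rest 'ababbb' ignored (set empty)
after full input: {}  (accept=1 not in)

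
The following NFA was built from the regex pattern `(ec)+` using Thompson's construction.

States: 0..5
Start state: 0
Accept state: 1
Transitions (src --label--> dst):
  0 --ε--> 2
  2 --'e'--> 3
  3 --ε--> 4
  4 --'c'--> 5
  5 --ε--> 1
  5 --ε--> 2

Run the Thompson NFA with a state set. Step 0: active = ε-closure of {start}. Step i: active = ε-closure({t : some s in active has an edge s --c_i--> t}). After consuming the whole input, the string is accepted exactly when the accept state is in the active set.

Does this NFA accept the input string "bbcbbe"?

start: ε-closure({0}) = {0,2}
'b' @ 1: {}  — no active states
rest 'bcbbe' ignored (set empty)
end set {} — state 1 not in

Answer: REJECT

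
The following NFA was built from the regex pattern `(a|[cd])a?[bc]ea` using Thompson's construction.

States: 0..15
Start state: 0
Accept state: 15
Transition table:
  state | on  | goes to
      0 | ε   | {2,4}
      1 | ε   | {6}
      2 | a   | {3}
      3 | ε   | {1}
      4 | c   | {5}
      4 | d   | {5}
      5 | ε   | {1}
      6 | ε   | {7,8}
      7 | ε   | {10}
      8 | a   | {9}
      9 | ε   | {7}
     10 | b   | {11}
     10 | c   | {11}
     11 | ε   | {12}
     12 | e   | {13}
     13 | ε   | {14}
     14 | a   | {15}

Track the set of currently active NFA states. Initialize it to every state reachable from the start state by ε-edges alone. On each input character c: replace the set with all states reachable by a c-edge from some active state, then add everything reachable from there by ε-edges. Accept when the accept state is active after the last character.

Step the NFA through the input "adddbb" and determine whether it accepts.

Answer: REJECT

Derivation:
S₀ = ε-closure({0}) = {0,2,4}
'a' @ 1: {1,3,6,7,8,10}
'd' @ 2: {}  — state set empty
rest 'ddbb' ignored (set empty)
end set {} — state 15 not in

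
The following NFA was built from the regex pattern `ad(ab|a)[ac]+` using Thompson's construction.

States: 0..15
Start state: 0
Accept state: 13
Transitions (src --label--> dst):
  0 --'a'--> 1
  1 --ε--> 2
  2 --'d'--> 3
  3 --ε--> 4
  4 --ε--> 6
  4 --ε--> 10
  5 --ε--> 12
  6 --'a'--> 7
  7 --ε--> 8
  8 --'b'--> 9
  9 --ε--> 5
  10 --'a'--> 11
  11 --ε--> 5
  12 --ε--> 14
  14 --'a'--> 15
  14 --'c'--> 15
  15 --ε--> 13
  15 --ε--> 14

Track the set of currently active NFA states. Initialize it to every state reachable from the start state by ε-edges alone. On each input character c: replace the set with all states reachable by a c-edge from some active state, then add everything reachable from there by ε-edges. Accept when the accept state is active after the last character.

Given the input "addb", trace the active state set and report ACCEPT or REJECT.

start: ε-closure({0}) = {0}
'a' @ 1: {1,2}
'd' @ 2: {3,4,6,10}
'd' @ 3: {}  — dead — no transitions
rest 'b' ignored (set empty)
after full input: {}  (accept=13 not in)

Answer: REJECT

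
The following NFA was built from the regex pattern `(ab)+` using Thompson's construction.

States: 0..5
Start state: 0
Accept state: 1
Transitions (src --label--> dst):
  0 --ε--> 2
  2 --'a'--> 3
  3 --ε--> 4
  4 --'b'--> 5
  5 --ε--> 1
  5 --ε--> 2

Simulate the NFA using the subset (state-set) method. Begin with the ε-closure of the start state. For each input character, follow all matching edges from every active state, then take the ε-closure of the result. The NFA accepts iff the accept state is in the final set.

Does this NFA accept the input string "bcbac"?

start: ε-closure({0}) = {0,2}
'b' @ 1: {}  — no active states
rest 'cbac' ignored (set empty)
after full input: {}  (accept=1 not in)

Answer: REJECT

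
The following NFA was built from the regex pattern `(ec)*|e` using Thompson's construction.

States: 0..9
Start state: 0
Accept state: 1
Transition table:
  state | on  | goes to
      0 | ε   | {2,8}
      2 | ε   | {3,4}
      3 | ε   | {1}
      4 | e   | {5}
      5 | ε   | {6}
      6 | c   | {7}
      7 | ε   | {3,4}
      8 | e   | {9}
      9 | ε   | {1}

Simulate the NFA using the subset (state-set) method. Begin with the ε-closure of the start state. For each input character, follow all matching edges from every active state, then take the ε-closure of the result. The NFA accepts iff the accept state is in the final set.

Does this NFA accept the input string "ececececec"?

Answer: ACCEPT

Derivation:
initial (ε-close {0}): {0,1,2,3,4,8}
'e' @ 1: {1,5,6,9}  (accept∈set)
'c' @ 2: {1,3,4,7}  (accept∈set)
'e' @ 3: {5,6}
'c' @ 4: {1,3,4,7}  (accept∈set)
'e' @ 5: {5,6}
'c' @ 6: {1,3,4,7}  (accept∈set)
'e' @ 7: {5,6}
'c' @ 8: {1,3,4,7}  (accept∈set)
'e' @ 9: {5,6}
'c' @ 10: {1,3,4,7}  (accept∈set)
after full input: {1,3,4,7}  (accept=1 in)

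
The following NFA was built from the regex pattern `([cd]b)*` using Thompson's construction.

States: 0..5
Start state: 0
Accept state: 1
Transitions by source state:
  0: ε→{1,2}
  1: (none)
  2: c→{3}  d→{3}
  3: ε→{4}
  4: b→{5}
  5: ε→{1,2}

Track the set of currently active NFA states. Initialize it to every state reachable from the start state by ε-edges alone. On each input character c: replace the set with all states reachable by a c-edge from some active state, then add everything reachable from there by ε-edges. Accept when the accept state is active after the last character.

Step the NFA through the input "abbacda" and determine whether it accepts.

Answer: REJECT

Trace:
start: ε-closure({0}) = {0,1,2}
'a' @ 1: {}  — no active states
rest 'bbacda' ignored (set empty)
after full input: {}  (accept=1 not in)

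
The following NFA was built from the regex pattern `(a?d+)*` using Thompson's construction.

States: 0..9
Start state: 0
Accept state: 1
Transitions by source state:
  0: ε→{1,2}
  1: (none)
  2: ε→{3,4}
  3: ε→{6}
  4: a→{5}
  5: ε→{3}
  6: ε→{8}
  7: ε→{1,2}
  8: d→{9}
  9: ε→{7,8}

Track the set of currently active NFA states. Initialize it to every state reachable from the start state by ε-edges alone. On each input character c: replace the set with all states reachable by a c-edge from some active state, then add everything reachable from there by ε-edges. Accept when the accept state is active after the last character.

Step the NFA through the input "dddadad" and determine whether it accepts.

start: ε-closure({0}) = {0,1,2,3,4,6,8}
'd' @ 1: {1,2,3,4,6,7,8,9}  (accept∈set)
'd' @ 2: {1,2,3,4,6,7,8,9}  (accept∈set)
'd' @ 3: {1,2,3,4,6,7,8,9}  (accept∈set)
'a' @ 4: {3,5,6,8}
'd' @ 5: {1,2,3,4,6,7,8,9}  (accept∈set)
'a' @ 6: {3,5,6,8}
'd' @ 7: {1,2,3,4,6,7,8,9}  (accept∈set)
after full input: {1,2,3,4,6,7,8,9}  (accept=1 in)

Answer: ACCEPT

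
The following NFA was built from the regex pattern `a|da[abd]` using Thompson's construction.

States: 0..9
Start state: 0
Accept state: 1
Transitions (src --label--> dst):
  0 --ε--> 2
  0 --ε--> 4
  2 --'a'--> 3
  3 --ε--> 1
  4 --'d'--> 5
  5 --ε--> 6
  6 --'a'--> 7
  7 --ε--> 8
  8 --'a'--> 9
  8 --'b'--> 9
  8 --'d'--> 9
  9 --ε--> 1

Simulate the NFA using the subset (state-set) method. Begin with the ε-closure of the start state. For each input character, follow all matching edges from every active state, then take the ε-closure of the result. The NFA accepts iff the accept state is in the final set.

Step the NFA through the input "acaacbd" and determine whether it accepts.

initial (ε-close {0}): {0,2,4}
'a' @ 1: {1,3}  ✓accept
'c' @ 2: {}  — dead — no transitions
rest 'aacbd' ignored (set empty)
after full input: {}  (accept=1 not in)

Answer: REJECT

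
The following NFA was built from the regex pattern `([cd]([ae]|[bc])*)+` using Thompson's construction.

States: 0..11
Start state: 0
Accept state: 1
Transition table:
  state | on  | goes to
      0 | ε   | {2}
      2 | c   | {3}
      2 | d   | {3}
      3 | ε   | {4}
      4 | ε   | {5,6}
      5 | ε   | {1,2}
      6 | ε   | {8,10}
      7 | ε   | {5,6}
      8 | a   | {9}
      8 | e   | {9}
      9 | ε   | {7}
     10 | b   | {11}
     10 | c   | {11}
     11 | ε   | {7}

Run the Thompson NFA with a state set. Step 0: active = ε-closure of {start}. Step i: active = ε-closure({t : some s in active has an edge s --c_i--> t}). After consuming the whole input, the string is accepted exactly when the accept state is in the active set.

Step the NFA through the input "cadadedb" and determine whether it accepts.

initial (ε-close {0}): {0,2}
'c' @ 1: {1,2,3,4,5,6,8,10}  ✓accept
'a' @ 2: {1,2,5,6,7,8,9,10}  ✓accept
'd' @ 3: {1,2,3,4,5,6,8,10}  ✓accept
'a' @ 4: {1,2,5,6,7,8,9,10}  ✓accept
'd' @ 5: {1,2,3,4,5,6,8,10}  ✓accept
'e' @ 6: {1,2,5,6,7,8,9,10}  ✓accept
'd' @ 7: {1,2,3,4,5,6,8,10}  ✓accept
'b' @ 8: {1,2,5,6,7,8,10,11}  ✓accept
end set {1,2,5,6,7,8,10,11} — state 1 in

Answer: ACCEPT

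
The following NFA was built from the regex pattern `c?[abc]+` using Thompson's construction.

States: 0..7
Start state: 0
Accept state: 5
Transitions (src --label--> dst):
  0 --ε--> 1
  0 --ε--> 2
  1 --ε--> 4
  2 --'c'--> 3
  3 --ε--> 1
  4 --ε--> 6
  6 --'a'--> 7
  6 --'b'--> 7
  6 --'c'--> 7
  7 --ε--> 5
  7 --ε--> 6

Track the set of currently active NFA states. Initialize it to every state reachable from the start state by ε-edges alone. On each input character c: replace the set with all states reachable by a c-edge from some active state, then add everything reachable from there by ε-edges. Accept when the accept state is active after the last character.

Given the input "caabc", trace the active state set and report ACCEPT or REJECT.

Answer: ACCEPT

Trace:
start: ε-closure({0}) = {0,1,2,4,6}
'c' @ 1: {1,3,4,5,6,7}  [accepting]
'a' @ 2: {5,6,7}  [accepting]
'a' @ 3: {5,6,7}  [accepting]
'b' @ 4: {5,6,7}  [accepting]
'c' @ 5: {5,6,7}  [accepting]
end set {5,6,7} — state 5 in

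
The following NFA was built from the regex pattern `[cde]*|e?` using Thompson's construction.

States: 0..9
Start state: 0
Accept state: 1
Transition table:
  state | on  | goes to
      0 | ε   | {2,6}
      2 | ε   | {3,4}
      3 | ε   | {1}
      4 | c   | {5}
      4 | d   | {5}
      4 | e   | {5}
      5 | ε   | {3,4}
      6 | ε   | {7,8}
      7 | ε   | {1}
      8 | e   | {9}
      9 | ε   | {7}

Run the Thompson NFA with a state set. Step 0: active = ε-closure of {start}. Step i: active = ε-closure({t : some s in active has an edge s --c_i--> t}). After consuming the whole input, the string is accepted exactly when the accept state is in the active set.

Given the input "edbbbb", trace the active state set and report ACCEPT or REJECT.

start: ε-closure({0}) = {0,1,2,3,4,6,7,8}
'e' @ 1: {1,3,4,5,7,9}  [accepting]
'd' @ 2: {1,3,4,5}  [accepting]
'b' @ 3: {}  — no active states
rest 'bbb' ignored (set empty)
after full input: {}  (accept=1 not in)

Answer: REJECT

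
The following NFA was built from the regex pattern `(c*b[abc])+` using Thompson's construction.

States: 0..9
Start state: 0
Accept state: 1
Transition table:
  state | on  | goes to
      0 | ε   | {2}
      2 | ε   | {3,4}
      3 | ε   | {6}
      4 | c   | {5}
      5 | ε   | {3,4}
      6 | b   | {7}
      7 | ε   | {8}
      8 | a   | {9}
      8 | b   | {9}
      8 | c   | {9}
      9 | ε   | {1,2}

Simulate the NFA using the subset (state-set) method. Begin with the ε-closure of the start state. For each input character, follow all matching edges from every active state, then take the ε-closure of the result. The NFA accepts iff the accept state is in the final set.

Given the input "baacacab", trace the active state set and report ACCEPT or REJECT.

S₀ = ε-closure({0}) = {0,2,3,4,6}
'b' @ 1: {7,8}
'a' @ 2: {1,2,3,4,6,9}  [accepting]
'a' @ 3: {}  — state set empty
rest 'cacab' ignored (set empty)
after full input: {}  (accept=1 not in)

Answer: REJECT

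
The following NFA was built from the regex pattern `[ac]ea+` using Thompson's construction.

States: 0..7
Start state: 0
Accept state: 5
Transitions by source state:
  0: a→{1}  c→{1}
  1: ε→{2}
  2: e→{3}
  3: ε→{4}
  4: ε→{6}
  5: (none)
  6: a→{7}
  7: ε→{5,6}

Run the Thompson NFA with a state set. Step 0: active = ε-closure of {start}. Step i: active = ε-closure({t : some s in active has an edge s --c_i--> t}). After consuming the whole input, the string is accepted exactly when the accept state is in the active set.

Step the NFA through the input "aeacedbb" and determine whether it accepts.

start: ε-closure({0}) = {0}
'a' @ 1: {1,2}
'e' @ 2: {3,4,6}
'a' @ 3: {5,6,7}  [accepting]
'c' @ 4: {}  — no active states
rest 'edbb' ignored (set empty)
after full input: {}  (accept=5 not in)

Answer: REJECT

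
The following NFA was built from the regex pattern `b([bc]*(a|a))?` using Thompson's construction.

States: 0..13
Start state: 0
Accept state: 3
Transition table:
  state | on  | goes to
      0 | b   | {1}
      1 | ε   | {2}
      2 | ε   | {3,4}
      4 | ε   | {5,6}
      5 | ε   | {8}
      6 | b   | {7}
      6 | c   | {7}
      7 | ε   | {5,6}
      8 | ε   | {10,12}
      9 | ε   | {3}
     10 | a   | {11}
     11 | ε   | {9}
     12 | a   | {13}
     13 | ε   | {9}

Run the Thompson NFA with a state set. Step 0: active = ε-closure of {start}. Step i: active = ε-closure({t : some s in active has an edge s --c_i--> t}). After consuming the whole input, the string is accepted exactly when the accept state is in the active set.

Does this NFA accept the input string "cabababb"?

initial (ε-close {0}): {0}
'c' @ 1: {}  — no active states
rest 'abababb' ignored (set empty)
end set {} — state 3 not in

Answer: REJECT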